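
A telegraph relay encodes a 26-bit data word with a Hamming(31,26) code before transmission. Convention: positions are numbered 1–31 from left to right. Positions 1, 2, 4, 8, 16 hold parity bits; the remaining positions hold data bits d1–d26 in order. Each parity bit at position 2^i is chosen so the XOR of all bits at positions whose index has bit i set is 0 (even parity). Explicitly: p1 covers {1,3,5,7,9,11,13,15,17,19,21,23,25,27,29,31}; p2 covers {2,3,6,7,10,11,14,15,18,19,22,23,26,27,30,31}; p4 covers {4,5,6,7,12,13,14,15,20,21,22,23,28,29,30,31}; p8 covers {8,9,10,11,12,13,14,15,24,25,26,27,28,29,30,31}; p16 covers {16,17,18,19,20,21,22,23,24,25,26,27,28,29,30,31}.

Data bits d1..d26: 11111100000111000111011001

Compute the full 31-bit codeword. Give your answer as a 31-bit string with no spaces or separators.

Place data at non-parity positions: p1 p2 1 p4 1 1 1 p8 1 1 0 0 0 0 0 p16 1 1 1 0 0 0 1 1 1 0 1 1 0 0 1
p1 (pos 1,3,5,7,9,11,13,15,17,19,21,23,25,27,29,31): XOR of data positions = 1⊕1⊕1⊕1⊕0⊕0⊕0⊕1⊕1⊕0⊕1⊕1⊕1⊕0⊕1 = 0
p2 (pos 2,3,6,7,10,11,14,15,18,19,22,23,26,27,30,31): XOR of data positions = 1⊕1⊕1⊕1⊕0⊕0⊕0⊕1⊕1⊕0⊕1⊕0⊕1⊕0⊕1 = 1
p4 (pos 4,5,6,7,12,13,14,15,20,21,22,23,28,29,30,31): XOR of data positions = 1⊕1⊕1⊕0⊕0⊕0⊕0⊕0⊕0⊕0⊕1⊕1⊕0⊕0⊕1 = 0
p8 (pos 8,9,10,11,12,13,14,15,24,25,26,27,28,29,30,31): XOR of data positions = 1⊕1⊕0⊕0⊕0⊕0⊕0⊕1⊕1⊕0⊕1⊕1⊕0⊕0⊕1 = 1
p16 (pos 16,17,18,19,20,21,22,23,24,25,26,27,28,29,30,31): XOR of data positions = 1⊕1⊕1⊕0⊕0⊕0⊕1⊕1⊕1⊕0⊕1⊕1⊕0⊕0⊕1 = 1
Codeword: 0110111111000001111000111011001

0110111111000001111000111011001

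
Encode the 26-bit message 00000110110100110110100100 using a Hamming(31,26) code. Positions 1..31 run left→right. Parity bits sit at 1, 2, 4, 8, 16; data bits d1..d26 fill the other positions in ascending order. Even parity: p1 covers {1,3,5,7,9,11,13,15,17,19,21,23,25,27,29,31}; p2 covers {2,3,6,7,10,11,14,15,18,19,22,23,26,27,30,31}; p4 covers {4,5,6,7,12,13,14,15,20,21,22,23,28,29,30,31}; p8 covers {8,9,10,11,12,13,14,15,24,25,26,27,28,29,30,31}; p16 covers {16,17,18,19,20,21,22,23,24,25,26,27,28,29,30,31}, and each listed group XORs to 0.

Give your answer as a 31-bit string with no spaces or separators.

Place data at non-parity positions: p1 p2 0 p4 0 0 0 p8 0 1 1 0 1 1 0 p16 1 0 0 1 1 0 1 1 0 1 0 0 1 0 0
p1 (pos 1,3,5,7,9,11,13,15,17,19,21,23,25,27,29,31): XOR of data positions = 0⊕0⊕0⊕0⊕1⊕1⊕0⊕1⊕0⊕1⊕1⊕0⊕0⊕1⊕0 = 0
p2 (pos 2,3,6,7,10,11,14,15,18,19,22,23,26,27,30,31): XOR of data positions = 0⊕0⊕0⊕1⊕1⊕1⊕0⊕0⊕0⊕0⊕1⊕1⊕0⊕0⊕0 = 1
p4 (pos 4,5,6,7,12,13,14,15,20,21,22,23,28,29,30,31): XOR of data positions = 0⊕0⊕0⊕0⊕1⊕1⊕0⊕1⊕1⊕0⊕1⊕0⊕1⊕0⊕0 = 0
p8 (pos 8,9,10,11,12,13,14,15,24,25,26,27,28,29,30,31): XOR of data positions = 0⊕1⊕1⊕0⊕1⊕1⊕0⊕1⊕0⊕1⊕0⊕0⊕1⊕0⊕0 = 1
p16 (pos 16,17,18,19,20,21,22,23,24,25,26,27,28,29,30,31): XOR of data positions = 1⊕0⊕0⊕1⊕1⊕0⊕1⊕1⊕0⊕1⊕0⊕0⊕1⊕0⊕0 = 1
Codeword: 0100000101101101100110110100100

0100000101101101100110110100100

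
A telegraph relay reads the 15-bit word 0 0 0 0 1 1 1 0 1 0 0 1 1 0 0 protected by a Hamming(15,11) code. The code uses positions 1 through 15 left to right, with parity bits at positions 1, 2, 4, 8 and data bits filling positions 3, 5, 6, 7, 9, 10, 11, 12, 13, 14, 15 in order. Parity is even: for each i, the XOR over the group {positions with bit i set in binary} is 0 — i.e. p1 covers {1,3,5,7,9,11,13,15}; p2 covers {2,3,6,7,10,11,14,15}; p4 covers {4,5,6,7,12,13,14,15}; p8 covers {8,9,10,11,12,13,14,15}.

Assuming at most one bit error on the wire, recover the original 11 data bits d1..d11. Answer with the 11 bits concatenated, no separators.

01111000100

s1 (pos 1,3,5,7,9,11,13,15): 0⊕0⊕1⊕1⊕1⊕0⊕1⊕0 = 0
s2 (pos 2,3,6,7,10,11,14,15): 0⊕0⊕1⊕1⊕0⊕0⊕0⊕0 = 0
s4 (pos 4,5,6,7,12,13,14,15): 0⊕1⊕1⊕1⊕1⊕1⊕0⊕0 = 1
s8 (pos 8,9,10,11,12,13,14,15): 0⊕1⊕0⊕0⊕1⊕1⊕0⊕0 = 1
Syndrome s8…s1 = 1100 → error at position 12.
Flip position 12: 000011101001100 → 000011101000100
Read data bits from positions 3,5,6,7,9,10,11,12,13,14,15: 01111000100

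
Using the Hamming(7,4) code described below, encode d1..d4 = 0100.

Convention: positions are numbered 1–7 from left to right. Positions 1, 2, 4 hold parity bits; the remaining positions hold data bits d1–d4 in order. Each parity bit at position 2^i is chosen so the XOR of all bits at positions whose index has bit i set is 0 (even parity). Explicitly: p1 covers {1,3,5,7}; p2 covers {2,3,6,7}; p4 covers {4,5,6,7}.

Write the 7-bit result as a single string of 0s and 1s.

1001100

Place data at non-parity positions: p1 p2 0 p4 1 0 0
p1 (pos 1,3,5,7): XOR of data positions = 0⊕1⊕0 = 1
p2 (pos 2,3,6,7): XOR of data positions = 0⊕0⊕0 = 0
p4 (pos 4,5,6,7): XOR of data positions = 1⊕0⊕0 = 1
Codeword: 1001100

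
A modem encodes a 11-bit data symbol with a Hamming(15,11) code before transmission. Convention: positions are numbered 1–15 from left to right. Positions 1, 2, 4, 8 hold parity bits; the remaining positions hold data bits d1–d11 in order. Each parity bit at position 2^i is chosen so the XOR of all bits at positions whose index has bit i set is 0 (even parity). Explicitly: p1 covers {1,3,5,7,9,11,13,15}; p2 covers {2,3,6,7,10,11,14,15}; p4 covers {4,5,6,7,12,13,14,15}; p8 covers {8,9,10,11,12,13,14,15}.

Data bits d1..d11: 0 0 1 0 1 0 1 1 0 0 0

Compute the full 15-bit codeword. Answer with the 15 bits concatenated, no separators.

Place data at non-parity positions: p1 p2 0 p4 0 1 0 p8 1 0 1 1 0 0 0
p1 (pos 1,3,5,7,9,11,13,15): XOR of data positions = 0⊕0⊕0⊕1⊕1⊕0⊕0 = 0
p2 (pos 2,3,6,7,10,11,14,15): XOR of data positions = 0⊕1⊕0⊕0⊕1⊕0⊕0 = 0
p4 (pos 4,5,6,7,12,13,14,15): XOR of data positions = 0⊕1⊕0⊕1⊕0⊕0⊕0 = 0
p8 (pos 8,9,10,11,12,13,14,15): XOR of data positions = 1⊕0⊕1⊕1⊕0⊕0⊕0 = 1
Codeword: 000001011011000

000001011011000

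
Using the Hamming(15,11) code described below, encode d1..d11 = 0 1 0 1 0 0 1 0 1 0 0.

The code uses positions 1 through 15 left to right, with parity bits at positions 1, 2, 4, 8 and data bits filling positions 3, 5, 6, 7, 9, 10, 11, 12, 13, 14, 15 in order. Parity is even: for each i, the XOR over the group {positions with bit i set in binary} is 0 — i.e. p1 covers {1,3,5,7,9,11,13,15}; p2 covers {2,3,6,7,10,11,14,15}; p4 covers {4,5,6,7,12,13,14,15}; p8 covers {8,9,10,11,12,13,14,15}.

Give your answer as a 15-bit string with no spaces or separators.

000110100010100

Place data at non-parity positions: p1 p2 0 p4 1 0 1 p8 0 0 1 0 1 0 0
p1 (pos 1,3,5,7,9,11,13,15): XOR of data positions = 0⊕1⊕1⊕0⊕1⊕1⊕0 = 0
p2 (pos 2,3,6,7,10,11,14,15): XOR of data positions = 0⊕0⊕1⊕0⊕1⊕0⊕0 = 0
p4 (pos 4,5,6,7,12,13,14,15): XOR of data positions = 1⊕0⊕1⊕0⊕1⊕0⊕0 = 1
p8 (pos 8,9,10,11,12,13,14,15): XOR of data positions = 0⊕0⊕1⊕0⊕1⊕0⊕0 = 0
Codeword: 000110100010100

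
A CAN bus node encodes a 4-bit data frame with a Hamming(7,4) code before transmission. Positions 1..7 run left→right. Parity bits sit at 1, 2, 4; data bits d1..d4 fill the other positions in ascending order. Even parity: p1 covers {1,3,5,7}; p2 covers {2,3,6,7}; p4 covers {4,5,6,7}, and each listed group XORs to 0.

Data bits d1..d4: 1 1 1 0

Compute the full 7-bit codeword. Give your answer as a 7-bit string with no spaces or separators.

0010110

Place data at non-parity positions: p1 p2 1 p4 1 1 0
p1 (pos 1,3,5,7): XOR of data positions = 1⊕1⊕0 = 0
p2 (pos 2,3,6,7): XOR of data positions = 1⊕1⊕0 = 0
p4 (pos 4,5,6,7): XOR of data positions = 1⊕1⊕0 = 0
Codeword: 0010110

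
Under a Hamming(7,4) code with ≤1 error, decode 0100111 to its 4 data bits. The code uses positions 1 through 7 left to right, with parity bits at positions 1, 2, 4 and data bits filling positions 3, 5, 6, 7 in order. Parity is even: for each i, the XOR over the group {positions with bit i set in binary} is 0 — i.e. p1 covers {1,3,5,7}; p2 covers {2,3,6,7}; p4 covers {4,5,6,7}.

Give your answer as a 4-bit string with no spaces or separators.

s1 (pos 1,3,5,7): 0⊕0⊕1⊕1 = 0
s2 (pos 2,3,6,7): 1⊕0⊕1⊕1 = 1
s4 (pos 4,5,6,7): 0⊕1⊕1⊕1 = 1
Syndrome s4…s1 = 110 → error at position 6.
Flip position 6: 0100111 → 0100101
Read data bits from positions 3,5,6,7: 0101

0101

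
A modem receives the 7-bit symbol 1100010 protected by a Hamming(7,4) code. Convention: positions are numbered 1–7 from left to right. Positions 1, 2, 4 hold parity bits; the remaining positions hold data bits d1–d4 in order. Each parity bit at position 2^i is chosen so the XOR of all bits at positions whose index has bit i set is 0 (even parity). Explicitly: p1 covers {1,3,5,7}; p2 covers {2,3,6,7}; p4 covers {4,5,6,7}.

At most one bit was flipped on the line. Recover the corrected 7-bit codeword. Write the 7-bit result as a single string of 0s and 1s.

s1 (pos 1,3,5,7): 1⊕0⊕0⊕0 = 1
s2 (pos 2,3,6,7): 1⊕0⊕1⊕0 = 0
s4 (pos 4,5,6,7): 0⊕0⊕1⊕0 = 1
Syndrome s4…s1 = 101 → error at position 5.
Flip position 5: 1100010 → 1100110

1100110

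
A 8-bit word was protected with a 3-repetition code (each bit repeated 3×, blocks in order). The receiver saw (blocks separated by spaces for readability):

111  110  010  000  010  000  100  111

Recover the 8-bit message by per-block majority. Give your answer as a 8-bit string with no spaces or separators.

Block 1 (111): 3 ones → 1
Block 2 (110): 2 ones → 1
Block 3 (010): 1 one → 0
Block 4 (000): 0 ones → 0
Block 5 (010): 1 one → 0
Block 6 (000): 0 ones → 0
Block 7 (100): 1 one → 0
Block 8 (111): 3 ones → 1

11000001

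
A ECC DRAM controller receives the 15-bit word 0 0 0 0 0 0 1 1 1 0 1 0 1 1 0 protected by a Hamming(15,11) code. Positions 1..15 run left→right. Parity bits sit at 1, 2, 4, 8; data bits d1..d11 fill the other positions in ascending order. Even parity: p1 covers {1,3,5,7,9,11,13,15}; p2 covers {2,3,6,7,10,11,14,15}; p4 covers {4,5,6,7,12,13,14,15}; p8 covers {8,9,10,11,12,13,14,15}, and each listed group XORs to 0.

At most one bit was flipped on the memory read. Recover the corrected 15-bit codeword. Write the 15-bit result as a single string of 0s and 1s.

s1 (pos 1,3,5,7,9,11,13,15): 0⊕0⊕0⊕1⊕1⊕1⊕1⊕0 = 0
s2 (pos 2,3,6,7,10,11,14,15): 0⊕0⊕0⊕1⊕0⊕1⊕1⊕0 = 1
s4 (pos 4,5,6,7,12,13,14,15): 0⊕0⊕0⊕1⊕0⊕1⊕1⊕0 = 1
s8 (pos 8,9,10,11,12,13,14,15): 1⊕1⊕0⊕1⊕0⊕1⊕1⊕0 = 1
Syndrome s8…s1 = 1110 → error at position 14.
Flip position 14: 000000111010110 → 000000111010100

000000111010100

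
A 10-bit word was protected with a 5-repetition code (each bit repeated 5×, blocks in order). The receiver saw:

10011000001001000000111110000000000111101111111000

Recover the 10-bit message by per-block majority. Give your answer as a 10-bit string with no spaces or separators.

Block 1 (10011): 3 ones → 1
Block 2 (00000): 0 ones → 0
Block 3 (10010): 2 ones → 0
Block 4 (00000): 0 ones → 0
Block 5 (11111): 5 ones → 1
Block 6 (00000): 0 ones → 0
Block 7 (00000): 0 ones → 0
Block 8 (11110): 4 ones → 1
Block 9 (11111): 5 ones → 1
Block 10 (11000): 2 ones → 0

1000100110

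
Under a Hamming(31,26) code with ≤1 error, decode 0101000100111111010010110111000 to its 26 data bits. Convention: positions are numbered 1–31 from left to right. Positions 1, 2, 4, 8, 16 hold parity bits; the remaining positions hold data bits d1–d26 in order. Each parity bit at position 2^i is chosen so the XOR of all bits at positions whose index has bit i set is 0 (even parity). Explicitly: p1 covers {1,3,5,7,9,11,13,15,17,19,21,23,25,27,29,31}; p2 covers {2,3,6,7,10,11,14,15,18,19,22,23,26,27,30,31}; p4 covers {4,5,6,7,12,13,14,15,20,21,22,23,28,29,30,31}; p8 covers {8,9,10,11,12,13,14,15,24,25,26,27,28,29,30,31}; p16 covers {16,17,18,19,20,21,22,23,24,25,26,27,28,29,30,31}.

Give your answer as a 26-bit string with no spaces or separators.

s1 (pos 1,3,5,7,9,11,13,15,17,19,21,23,25,27,29,31): 0⊕0⊕0⊕0⊕0⊕1⊕1⊕1⊕0⊕0⊕1⊕1⊕0⊕1⊕0⊕0 = 0
s2 (pos 2,3,6,7,10,11,14,15,18,19,22,23,26,27,30,31): 1⊕0⊕0⊕0⊕0⊕1⊕1⊕1⊕1⊕0⊕0⊕1⊕1⊕1⊕0⊕0 = 0
s4 (pos 4,5,6,7,12,13,14,15,20,21,22,23,28,29,30,31): 1⊕0⊕0⊕0⊕1⊕1⊕1⊕1⊕0⊕1⊕0⊕1⊕1⊕0⊕0⊕0 = 0
s8 (pos 8,9,10,11,12,13,14,15,24,25,26,27,28,29,30,31): 1⊕0⊕0⊕1⊕1⊕1⊕1⊕1⊕1⊕0⊕1⊕1⊕1⊕0⊕0⊕0 = 0
s16 (pos 16,17,18,19,20,21,22,23,24,25,26,27,28,29,30,31): 1⊕0⊕1⊕0⊕0⊕1⊕0⊕1⊕1⊕0⊕1⊕1⊕1⊕0⊕0⊕0 = 0
Syndrome s16…s1 = 00000 → no error.
Read data bits from positions 3,5,6,7,9,10,11,12,13,14,15,17,18,19,20,21,22,23,24,25,26,27,28,29,30,31: 00000011111010010110111000

00000011111010010110111000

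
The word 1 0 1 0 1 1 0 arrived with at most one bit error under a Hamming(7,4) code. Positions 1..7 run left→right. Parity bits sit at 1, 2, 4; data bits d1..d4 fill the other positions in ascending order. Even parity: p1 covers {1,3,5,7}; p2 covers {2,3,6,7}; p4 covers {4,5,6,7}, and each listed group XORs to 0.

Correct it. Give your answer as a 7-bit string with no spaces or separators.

0010110

s1 (pos 1,3,5,7): 1⊕1⊕1⊕0 = 1
s2 (pos 2,3,6,7): 0⊕1⊕1⊕0 = 0
s4 (pos 4,5,6,7): 0⊕1⊕1⊕0 = 0
Syndrome s4…s1 = 001 → error at position 1.
Flip position 1: 1010110 → 0010110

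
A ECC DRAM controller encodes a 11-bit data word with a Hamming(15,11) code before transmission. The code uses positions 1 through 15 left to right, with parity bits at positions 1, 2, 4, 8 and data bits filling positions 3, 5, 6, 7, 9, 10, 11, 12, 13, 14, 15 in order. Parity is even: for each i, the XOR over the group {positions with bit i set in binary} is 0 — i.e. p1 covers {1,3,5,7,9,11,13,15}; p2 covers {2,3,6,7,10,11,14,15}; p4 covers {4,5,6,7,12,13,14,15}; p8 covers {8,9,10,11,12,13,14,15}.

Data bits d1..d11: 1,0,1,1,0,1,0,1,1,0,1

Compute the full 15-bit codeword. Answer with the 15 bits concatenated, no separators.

011101100101101

Place data at non-parity positions: p1 p2 1 p4 0 1 1 p8 0 1 0 1 1 0 1
p1 (pos 1,3,5,7,9,11,13,15): XOR of data positions = 1⊕0⊕1⊕0⊕0⊕1⊕1 = 0
p2 (pos 2,3,6,7,10,11,14,15): XOR of data positions = 1⊕1⊕1⊕1⊕0⊕0⊕1 = 1
p4 (pos 4,5,6,7,12,13,14,15): XOR of data positions = 0⊕1⊕1⊕1⊕1⊕0⊕1 = 1
p8 (pos 8,9,10,11,12,13,14,15): XOR of data positions = 0⊕1⊕0⊕1⊕1⊕0⊕1 = 0
Codeword: 011101100101101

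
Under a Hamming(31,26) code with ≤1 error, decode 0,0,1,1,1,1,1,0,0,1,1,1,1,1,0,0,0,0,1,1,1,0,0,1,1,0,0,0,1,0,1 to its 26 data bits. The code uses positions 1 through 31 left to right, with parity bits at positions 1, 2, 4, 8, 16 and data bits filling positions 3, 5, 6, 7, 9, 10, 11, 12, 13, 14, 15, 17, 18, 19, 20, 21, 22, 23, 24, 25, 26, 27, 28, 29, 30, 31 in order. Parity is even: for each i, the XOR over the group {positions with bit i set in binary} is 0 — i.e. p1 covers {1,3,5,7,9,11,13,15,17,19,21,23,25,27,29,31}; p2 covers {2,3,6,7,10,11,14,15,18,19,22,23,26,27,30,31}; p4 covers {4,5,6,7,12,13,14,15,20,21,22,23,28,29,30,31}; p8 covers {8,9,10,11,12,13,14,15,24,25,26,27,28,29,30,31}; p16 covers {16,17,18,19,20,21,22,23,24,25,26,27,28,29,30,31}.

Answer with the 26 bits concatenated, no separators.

11110111110001110011001101

s1 (pos 1,3,5,7,9,11,13,15,17,19,21,23,25,27,29,31): 0⊕1⊕1⊕1⊕0⊕1⊕1⊕0⊕0⊕1⊕1⊕0⊕1⊕0⊕1⊕1 = 0
s2 (pos 2,3,6,7,10,11,14,15,18,19,22,23,26,27,30,31): 0⊕1⊕1⊕1⊕1⊕1⊕1⊕0⊕0⊕1⊕0⊕0⊕0⊕0⊕0⊕1 = 0
s4 (pos 4,5,6,7,12,13,14,15,20,21,22,23,28,29,30,31): 1⊕1⊕1⊕1⊕1⊕1⊕1⊕0⊕1⊕1⊕0⊕0⊕0⊕1⊕0⊕1 = 1
s8 (pos 8,9,10,11,12,13,14,15,24,25,26,27,28,29,30,31): 0⊕0⊕1⊕1⊕1⊕1⊕1⊕0⊕1⊕1⊕0⊕0⊕0⊕1⊕0⊕1 = 1
s16 (pos 16,17,18,19,20,21,22,23,24,25,26,27,28,29,30,31): 0⊕0⊕0⊕1⊕1⊕1⊕0⊕0⊕1⊕1⊕0⊕0⊕0⊕1⊕0⊕1 = 1
Syndrome s16…s1 = 11100 → error at position 28.
Flip position 28: 0011111001111100001110011000101 → 0011111001111100001110011001101
Read data bits from positions 3,5,6,7,9,10,11,12,13,14,15,17,18,19,20,21,22,23,24,25,26,27,28,29,30,31: 11110111110001110011001101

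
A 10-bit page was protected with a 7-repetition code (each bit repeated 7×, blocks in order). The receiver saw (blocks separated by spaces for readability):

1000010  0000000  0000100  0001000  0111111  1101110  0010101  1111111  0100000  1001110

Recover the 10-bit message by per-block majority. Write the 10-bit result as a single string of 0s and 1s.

0000110101

Block 1 (1000010): 2 ones → 0
Block 2 (0000000): 0 ones → 0
Block 3 (0000100): 1 one → 0
Block 4 (0001000): 1 one → 0
Block 5 (0111111): 6 ones → 1
Block 6 (1101110): 5 ones → 1
Block 7 (0010101): 3 ones → 0
Block 8 (1111111): 7 ones → 1
Block 9 (0100000): 1 one → 0
Block 10 (1001110): 4 ones → 1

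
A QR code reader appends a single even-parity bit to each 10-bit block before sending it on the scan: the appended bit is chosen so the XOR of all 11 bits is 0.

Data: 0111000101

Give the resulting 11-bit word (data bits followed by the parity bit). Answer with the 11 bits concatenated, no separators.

01110001011

XOR of the 10 data bits: 0⊕1⊕1⊕1⊕0⊕0⊕0⊕1⊕0⊕1 = 1
Parity bit = 1 (so all 11 bits XOR to 0).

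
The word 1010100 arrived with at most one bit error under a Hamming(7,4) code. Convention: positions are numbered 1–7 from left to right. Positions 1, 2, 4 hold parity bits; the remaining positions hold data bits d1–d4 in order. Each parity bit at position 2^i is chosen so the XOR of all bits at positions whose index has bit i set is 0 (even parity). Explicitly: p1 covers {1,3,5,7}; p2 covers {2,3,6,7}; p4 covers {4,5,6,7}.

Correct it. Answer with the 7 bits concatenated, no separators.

s1 (pos 1,3,5,7): 1⊕1⊕1⊕0 = 1
s2 (pos 2,3,6,7): 0⊕1⊕0⊕0 = 1
s4 (pos 4,5,6,7): 0⊕1⊕0⊕0 = 1
Syndrome s4…s1 = 111 → error at position 7.
Flip position 7: 1010100 → 1010101

1010101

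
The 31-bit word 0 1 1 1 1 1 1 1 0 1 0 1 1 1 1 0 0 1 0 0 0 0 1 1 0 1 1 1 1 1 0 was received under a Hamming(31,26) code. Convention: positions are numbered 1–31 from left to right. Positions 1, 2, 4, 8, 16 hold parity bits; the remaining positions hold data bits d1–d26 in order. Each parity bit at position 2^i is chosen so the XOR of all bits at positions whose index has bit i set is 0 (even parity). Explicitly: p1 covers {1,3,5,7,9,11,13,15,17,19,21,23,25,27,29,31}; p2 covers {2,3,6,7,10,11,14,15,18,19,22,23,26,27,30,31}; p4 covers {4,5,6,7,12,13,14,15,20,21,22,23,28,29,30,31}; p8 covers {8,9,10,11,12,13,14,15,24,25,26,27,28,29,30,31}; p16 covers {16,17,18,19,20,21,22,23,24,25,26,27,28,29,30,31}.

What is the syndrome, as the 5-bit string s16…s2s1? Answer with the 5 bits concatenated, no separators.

00000

s1 (pos 1,3,5,7,9,11,13,15,17,19,21,23,25,27,29,31): 0⊕1⊕1⊕1⊕0⊕0⊕1⊕1⊕0⊕0⊕0⊕1⊕0⊕1⊕1⊕0 = 0
s2 (pos 2,3,6,7,10,11,14,15,18,19,22,23,26,27,30,31): 1⊕1⊕1⊕1⊕1⊕0⊕1⊕1⊕1⊕0⊕0⊕1⊕1⊕1⊕1⊕0 = 0
s4 (pos 4,5,6,7,12,13,14,15,20,21,22,23,28,29,30,31): 1⊕1⊕1⊕1⊕1⊕1⊕1⊕1⊕0⊕0⊕0⊕1⊕1⊕1⊕1⊕0 = 0
s8 (pos 8,9,10,11,12,13,14,15,24,25,26,27,28,29,30,31): 1⊕0⊕1⊕0⊕1⊕1⊕1⊕1⊕1⊕0⊕1⊕1⊕1⊕1⊕1⊕0 = 0
s16 (pos 16,17,18,19,20,21,22,23,24,25,26,27,28,29,30,31): 0⊕0⊕1⊕0⊕0⊕0⊕0⊕1⊕1⊕0⊕1⊕1⊕1⊕1⊕1⊕0 = 0
Syndrome s16…s1 = 00000 → no error.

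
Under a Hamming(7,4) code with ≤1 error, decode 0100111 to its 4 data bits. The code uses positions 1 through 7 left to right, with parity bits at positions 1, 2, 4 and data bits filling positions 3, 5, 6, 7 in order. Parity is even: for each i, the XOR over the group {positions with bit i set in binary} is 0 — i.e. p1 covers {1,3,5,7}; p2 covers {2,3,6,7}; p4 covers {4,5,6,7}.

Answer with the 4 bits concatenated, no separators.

s1 (pos 1,3,5,7): 0⊕0⊕1⊕1 = 0
s2 (pos 2,3,6,7): 1⊕0⊕1⊕1 = 1
s4 (pos 4,5,6,7): 0⊕1⊕1⊕1 = 1
Syndrome s4…s1 = 110 → error at position 6.
Flip position 6: 0100111 → 0100101
Read data bits from positions 3,5,6,7: 0101

0101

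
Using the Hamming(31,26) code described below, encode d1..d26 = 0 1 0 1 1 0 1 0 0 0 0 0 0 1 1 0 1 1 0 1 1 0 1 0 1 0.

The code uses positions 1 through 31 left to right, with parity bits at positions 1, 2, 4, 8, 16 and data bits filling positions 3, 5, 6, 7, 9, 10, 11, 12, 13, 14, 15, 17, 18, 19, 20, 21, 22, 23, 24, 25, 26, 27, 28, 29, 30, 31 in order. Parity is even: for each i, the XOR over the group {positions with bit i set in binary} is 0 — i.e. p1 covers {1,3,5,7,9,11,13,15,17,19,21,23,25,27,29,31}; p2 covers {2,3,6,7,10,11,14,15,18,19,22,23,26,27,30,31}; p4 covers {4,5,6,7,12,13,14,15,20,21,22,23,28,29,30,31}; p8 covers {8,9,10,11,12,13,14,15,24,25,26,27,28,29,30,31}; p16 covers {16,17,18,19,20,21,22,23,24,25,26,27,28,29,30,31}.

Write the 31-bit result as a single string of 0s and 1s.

Place data at non-parity positions: p1 p2 0 p4 1 0 1 p8 1 0 1 0 0 0 0 p16 0 0 1 1 0 1 1 0 1 1 0 1 0 1 0
p1 (pos 1,3,5,7,9,11,13,15,17,19,21,23,25,27,29,31): XOR of data positions = 0⊕1⊕1⊕1⊕1⊕0⊕0⊕0⊕1⊕0⊕1⊕1⊕0⊕0⊕0 = 1
p2 (pos 2,3,6,7,10,11,14,15,18,19,22,23,26,27,30,31): XOR of data positions = 0⊕0⊕1⊕0⊕1⊕0⊕0⊕0⊕1⊕1⊕1⊕1⊕0⊕1⊕0 = 1
p4 (pos 4,5,6,7,12,13,14,15,20,21,22,23,28,29,30,31): XOR of data positions = 1⊕0⊕1⊕0⊕0⊕0⊕0⊕1⊕0⊕1⊕1⊕1⊕0⊕1⊕0 = 1
p8 (pos 8,9,10,11,12,13,14,15,24,25,26,27,28,29,30,31): XOR of data positions = 1⊕0⊕1⊕0⊕0⊕0⊕0⊕0⊕1⊕1⊕0⊕1⊕0⊕1⊕0 = 0
p16 (pos 16,17,18,19,20,21,22,23,24,25,26,27,28,29,30,31): XOR of data positions = 0⊕0⊕1⊕1⊕0⊕1⊕1⊕0⊕1⊕1⊕0⊕1⊕0⊕1⊕0 = 0
Codeword: 1101101010100000001101101101010

1101101010100000001101101101010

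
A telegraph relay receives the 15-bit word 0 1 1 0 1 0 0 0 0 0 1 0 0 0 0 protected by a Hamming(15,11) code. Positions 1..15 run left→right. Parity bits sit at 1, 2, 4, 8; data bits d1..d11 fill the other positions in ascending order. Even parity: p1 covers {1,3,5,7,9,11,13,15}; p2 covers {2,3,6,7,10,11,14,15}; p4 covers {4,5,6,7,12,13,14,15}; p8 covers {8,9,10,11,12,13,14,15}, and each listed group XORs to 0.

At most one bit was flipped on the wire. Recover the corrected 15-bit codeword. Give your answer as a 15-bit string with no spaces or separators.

011010000010001

s1 (pos 1,3,5,7,9,11,13,15): 0⊕1⊕1⊕0⊕0⊕1⊕0⊕0 = 1
s2 (pos 2,3,6,7,10,11,14,15): 1⊕1⊕0⊕0⊕0⊕1⊕0⊕0 = 1
s4 (pos 4,5,6,7,12,13,14,15): 0⊕1⊕0⊕0⊕0⊕0⊕0⊕0 = 1
s8 (pos 8,9,10,11,12,13,14,15): 0⊕0⊕0⊕1⊕0⊕0⊕0⊕0 = 1
Syndrome s8…s1 = 1111 → error at position 15.
Flip position 15: 011010000010000 → 011010000010001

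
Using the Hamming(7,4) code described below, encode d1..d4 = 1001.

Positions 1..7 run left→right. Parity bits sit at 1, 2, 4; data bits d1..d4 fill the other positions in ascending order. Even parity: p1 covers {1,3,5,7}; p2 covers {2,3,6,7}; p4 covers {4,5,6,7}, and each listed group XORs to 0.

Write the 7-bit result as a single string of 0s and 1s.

Place data at non-parity positions: p1 p2 1 p4 0 0 1
p1 (pos 1,3,5,7): XOR of data positions = 1⊕0⊕1 = 0
p2 (pos 2,3,6,7): XOR of data positions = 1⊕0⊕1 = 0
p4 (pos 4,5,6,7): XOR of data positions = 0⊕0⊕1 = 1
Codeword: 0011001

0011001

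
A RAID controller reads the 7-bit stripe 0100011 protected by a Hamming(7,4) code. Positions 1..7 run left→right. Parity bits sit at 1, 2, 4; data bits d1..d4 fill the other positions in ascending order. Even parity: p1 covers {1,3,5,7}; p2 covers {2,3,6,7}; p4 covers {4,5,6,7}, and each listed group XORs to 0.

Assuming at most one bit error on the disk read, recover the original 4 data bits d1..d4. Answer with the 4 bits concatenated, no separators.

1011

s1 (pos 1,3,5,7): 0⊕0⊕0⊕1 = 1
s2 (pos 2,3,6,7): 1⊕0⊕1⊕1 = 1
s4 (pos 4,5,6,7): 0⊕0⊕1⊕1 = 0
Syndrome s4…s1 = 011 → error at position 3.
Flip position 3: 0100011 → 0110011
Read data bits from positions 3,5,6,7: 1011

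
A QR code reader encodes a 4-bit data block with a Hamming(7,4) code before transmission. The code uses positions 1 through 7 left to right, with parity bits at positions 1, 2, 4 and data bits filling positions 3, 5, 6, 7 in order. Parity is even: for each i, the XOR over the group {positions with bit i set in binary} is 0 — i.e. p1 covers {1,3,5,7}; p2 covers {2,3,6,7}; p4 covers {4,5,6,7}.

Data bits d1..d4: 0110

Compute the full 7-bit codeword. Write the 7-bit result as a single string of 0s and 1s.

1100110

Place data at non-parity positions: p1 p2 0 p4 1 1 0
p1 (pos 1,3,5,7): XOR of data positions = 0⊕1⊕0 = 1
p2 (pos 2,3,6,7): XOR of data positions = 0⊕1⊕0 = 1
p4 (pos 4,5,6,7): XOR of data positions = 1⊕1⊕0 = 0
Codeword: 1100110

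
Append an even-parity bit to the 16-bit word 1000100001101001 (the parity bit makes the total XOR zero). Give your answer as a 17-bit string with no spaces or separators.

10001000011010010

XOR of the 16 data bits: 1⊕0⊕0⊕0⊕1⊕0⊕0⊕0⊕0⊕1⊕1⊕0⊕1⊕0⊕0⊕1 = 0
Parity bit = 0 (so all 17 bits XOR to 0).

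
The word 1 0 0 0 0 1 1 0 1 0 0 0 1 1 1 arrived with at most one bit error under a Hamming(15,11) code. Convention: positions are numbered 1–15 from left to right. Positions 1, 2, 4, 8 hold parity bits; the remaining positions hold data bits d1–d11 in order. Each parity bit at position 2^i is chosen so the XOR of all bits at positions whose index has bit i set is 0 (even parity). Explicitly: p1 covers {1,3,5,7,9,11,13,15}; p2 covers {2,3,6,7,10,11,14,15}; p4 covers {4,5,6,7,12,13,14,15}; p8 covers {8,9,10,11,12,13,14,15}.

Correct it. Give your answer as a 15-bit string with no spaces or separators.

100011101000111

s1 (pos 1,3,5,7,9,11,13,15): 1⊕0⊕0⊕1⊕1⊕0⊕1⊕1 = 1
s2 (pos 2,3,6,7,10,11,14,15): 0⊕0⊕1⊕1⊕0⊕0⊕1⊕1 = 0
s4 (pos 4,5,6,7,12,13,14,15): 0⊕0⊕1⊕1⊕0⊕1⊕1⊕1 = 1
s8 (pos 8,9,10,11,12,13,14,15): 0⊕1⊕0⊕0⊕0⊕1⊕1⊕1 = 0
Syndrome s8…s1 = 0101 → error at position 5.
Flip position 5: 100001101000111 → 100011101000111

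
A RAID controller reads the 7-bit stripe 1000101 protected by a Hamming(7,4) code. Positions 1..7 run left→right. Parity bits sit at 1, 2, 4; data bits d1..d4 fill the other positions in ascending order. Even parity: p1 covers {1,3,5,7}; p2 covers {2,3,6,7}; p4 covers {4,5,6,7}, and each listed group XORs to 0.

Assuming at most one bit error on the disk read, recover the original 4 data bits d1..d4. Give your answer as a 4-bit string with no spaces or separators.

1101

s1 (pos 1,3,5,7): 1⊕0⊕1⊕1 = 1
s2 (pos 2,3,6,7): 0⊕0⊕0⊕1 = 1
s4 (pos 4,5,6,7): 0⊕1⊕0⊕1 = 0
Syndrome s4…s1 = 011 → error at position 3.
Flip position 3: 1000101 → 1010101
Read data bits from positions 3,5,6,7: 1101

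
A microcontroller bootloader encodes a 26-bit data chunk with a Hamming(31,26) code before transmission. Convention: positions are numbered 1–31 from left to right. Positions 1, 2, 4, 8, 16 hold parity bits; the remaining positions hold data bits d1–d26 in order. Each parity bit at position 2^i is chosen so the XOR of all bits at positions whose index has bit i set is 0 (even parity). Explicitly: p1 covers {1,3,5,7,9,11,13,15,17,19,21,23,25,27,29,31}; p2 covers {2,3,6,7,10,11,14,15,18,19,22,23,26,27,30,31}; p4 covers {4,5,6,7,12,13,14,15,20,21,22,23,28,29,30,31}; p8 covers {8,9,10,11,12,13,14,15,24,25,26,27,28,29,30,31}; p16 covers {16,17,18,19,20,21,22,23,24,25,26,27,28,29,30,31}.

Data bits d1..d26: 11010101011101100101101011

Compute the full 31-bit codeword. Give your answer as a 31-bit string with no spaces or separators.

Place data at non-parity positions: p1 p2 1 p4 1 0 1 p8 0 1 0 1 0 1 1 p16 1 0 1 1 0 0 1 0 1 1 0 1 0 1 1
p1 (pos 1,3,5,7,9,11,13,15,17,19,21,23,25,27,29,31): XOR of data positions = 1⊕1⊕1⊕0⊕0⊕0⊕1⊕1⊕1⊕0⊕1⊕1⊕0⊕0⊕1 = 1
p2 (pos 2,3,6,7,10,11,14,15,18,19,22,23,26,27,30,31): XOR of data positions = 1⊕0⊕1⊕1⊕0⊕1⊕1⊕0⊕1⊕0⊕1⊕1⊕0⊕1⊕1 = 0
p4 (pos 4,5,6,7,12,13,14,15,20,21,22,23,28,29,30,31): XOR of data positions = 1⊕0⊕1⊕1⊕0⊕1⊕1⊕1⊕0⊕0⊕1⊕1⊕0⊕1⊕1 = 0
p8 (pos 8,9,10,11,12,13,14,15,24,25,26,27,28,29,30,31): XOR of data positions = 0⊕1⊕0⊕1⊕0⊕1⊕1⊕0⊕1⊕1⊕0⊕1⊕0⊕1⊕1 = 1
p16 (pos 16,17,18,19,20,21,22,23,24,25,26,27,28,29,30,31): XOR of data positions = 1⊕0⊕1⊕1⊕0⊕0⊕1⊕0⊕1⊕1⊕0⊕1⊕0⊕1⊕1 = 1
Codeword: 1010101101010111101100101101011

1010101101010111101100101101011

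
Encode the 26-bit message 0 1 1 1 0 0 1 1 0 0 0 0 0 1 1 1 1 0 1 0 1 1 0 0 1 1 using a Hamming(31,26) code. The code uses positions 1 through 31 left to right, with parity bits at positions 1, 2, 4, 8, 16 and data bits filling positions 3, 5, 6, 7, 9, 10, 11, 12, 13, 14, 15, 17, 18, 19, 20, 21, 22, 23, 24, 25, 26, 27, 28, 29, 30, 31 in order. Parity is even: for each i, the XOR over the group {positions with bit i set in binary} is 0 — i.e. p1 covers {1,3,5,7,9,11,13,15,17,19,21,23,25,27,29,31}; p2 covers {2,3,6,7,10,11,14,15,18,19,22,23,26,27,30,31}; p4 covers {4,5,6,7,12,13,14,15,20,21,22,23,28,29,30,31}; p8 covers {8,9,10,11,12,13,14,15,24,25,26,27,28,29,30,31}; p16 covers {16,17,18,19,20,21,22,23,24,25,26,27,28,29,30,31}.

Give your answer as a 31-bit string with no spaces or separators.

1101111100110001001111010110011

Place data at non-parity positions: p1 p2 0 p4 1 1 1 p8 0 0 1 1 0 0 0 p16 0 0 1 1 1 1 0 1 0 1 1 0 0 1 1
p1 (pos 1,3,5,7,9,11,13,15,17,19,21,23,25,27,29,31): XOR of data positions = 0⊕1⊕1⊕0⊕1⊕0⊕0⊕0⊕1⊕1⊕0⊕0⊕1⊕0⊕1 = 1
p2 (pos 2,3,6,7,10,11,14,15,18,19,22,23,26,27,30,31): XOR of data positions = 0⊕1⊕1⊕0⊕1⊕0⊕0⊕0⊕1⊕1⊕0⊕1⊕1⊕1⊕1 = 1
p4 (pos 4,5,6,7,12,13,14,15,20,21,22,23,28,29,30,31): XOR of data positions = 1⊕1⊕1⊕1⊕0⊕0⊕0⊕1⊕1⊕1⊕0⊕0⊕0⊕1⊕1 = 1
p8 (pos 8,9,10,11,12,13,14,15,24,25,26,27,28,29,30,31): XOR of data positions = 0⊕0⊕1⊕1⊕0⊕0⊕0⊕1⊕0⊕1⊕1⊕0⊕0⊕1⊕1 = 1
p16 (pos 16,17,18,19,20,21,22,23,24,25,26,27,28,29,30,31): XOR of data positions = 0⊕0⊕1⊕1⊕1⊕1⊕0⊕1⊕0⊕1⊕1⊕0⊕0⊕1⊕1 = 1
Codeword: 1101111100110001001111010110011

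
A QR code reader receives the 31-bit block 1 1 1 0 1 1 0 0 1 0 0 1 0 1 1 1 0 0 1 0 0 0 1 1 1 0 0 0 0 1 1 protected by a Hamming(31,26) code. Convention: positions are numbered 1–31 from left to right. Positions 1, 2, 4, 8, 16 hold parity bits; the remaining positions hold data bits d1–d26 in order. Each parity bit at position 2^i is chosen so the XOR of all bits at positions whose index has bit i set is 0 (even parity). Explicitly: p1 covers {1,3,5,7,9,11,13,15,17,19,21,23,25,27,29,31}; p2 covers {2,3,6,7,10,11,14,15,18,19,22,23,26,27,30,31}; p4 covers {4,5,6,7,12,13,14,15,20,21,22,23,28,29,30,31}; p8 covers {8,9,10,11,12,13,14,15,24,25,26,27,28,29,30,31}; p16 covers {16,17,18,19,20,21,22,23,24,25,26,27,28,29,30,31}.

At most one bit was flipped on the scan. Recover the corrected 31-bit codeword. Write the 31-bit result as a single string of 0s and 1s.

s1 (pos 1,3,5,7,9,11,13,15,17,19,21,23,25,27,29,31): 1⊕1⊕1⊕0⊕1⊕0⊕0⊕1⊕0⊕1⊕0⊕1⊕1⊕0⊕0⊕1 = 1
s2 (pos 2,3,6,7,10,11,14,15,18,19,22,23,26,27,30,31): 1⊕1⊕1⊕0⊕0⊕0⊕1⊕1⊕0⊕1⊕0⊕1⊕0⊕0⊕1⊕1 = 1
s4 (pos 4,5,6,7,12,13,14,15,20,21,22,23,28,29,30,31): 0⊕1⊕1⊕0⊕1⊕0⊕1⊕1⊕0⊕0⊕0⊕1⊕0⊕0⊕1⊕1 = 0
s8 (pos 8,9,10,11,12,13,14,15,24,25,26,27,28,29,30,31): 0⊕1⊕0⊕0⊕1⊕0⊕1⊕1⊕1⊕1⊕0⊕0⊕0⊕0⊕1⊕1 = 0
s16 (pos 16,17,18,19,20,21,22,23,24,25,26,27,28,29,30,31): 1⊕0⊕0⊕1⊕0⊕0⊕0⊕1⊕1⊕1⊕0⊕0⊕0⊕0⊕1⊕1 = 1
Syndrome s16…s1 = 10011 → error at position 19.
Flip position 19: 1110110010010111001000111000011 → 1110110010010111000000111000011

1110110010010111000000111000011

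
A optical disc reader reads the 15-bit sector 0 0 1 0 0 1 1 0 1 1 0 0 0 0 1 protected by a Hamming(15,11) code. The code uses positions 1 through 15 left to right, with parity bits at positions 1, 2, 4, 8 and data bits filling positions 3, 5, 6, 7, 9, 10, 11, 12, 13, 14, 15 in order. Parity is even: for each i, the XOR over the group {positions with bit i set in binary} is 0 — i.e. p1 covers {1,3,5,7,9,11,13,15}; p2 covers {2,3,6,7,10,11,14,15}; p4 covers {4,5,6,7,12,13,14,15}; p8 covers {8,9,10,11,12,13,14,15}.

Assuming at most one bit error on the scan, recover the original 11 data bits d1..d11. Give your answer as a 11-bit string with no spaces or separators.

s1 (pos 1,3,5,7,9,11,13,15): 0⊕1⊕0⊕1⊕1⊕0⊕0⊕1 = 0
s2 (pos 2,3,6,7,10,11,14,15): 0⊕1⊕1⊕1⊕1⊕0⊕0⊕1 = 1
s4 (pos 4,5,6,7,12,13,14,15): 0⊕0⊕1⊕1⊕0⊕0⊕0⊕1 = 1
s8 (pos 8,9,10,11,12,13,14,15): 0⊕1⊕1⊕0⊕0⊕0⊕0⊕1 = 1
Syndrome s8…s1 = 1110 → error at position 14.
Flip position 14: 001001101100001 → 001001101100011
Read data bits from positions 3,5,6,7,9,10,11,12,13,14,15: 10111100011

10111100011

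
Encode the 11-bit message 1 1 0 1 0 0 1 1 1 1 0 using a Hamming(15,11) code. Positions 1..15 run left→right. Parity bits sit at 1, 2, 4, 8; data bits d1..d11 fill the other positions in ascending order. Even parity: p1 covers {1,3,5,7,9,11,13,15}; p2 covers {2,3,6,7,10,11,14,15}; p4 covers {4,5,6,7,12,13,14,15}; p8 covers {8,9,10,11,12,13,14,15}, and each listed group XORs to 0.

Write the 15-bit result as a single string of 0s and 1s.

101110100011110

Place data at non-parity positions: p1 p2 1 p4 1 0 1 p8 0 0 1 1 1 1 0
p1 (pos 1,3,5,7,9,11,13,15): XOR of data positions = 1⊕1⊕1⊕0⊕1⊕1⊕0 = 1
p2 (pos 2,3,6,7,10,11,14,15): XOR of data positions = 1⊕0⊕1⊕0⊕1⊕1⊕0 = 0
p4 (pos 4,5,6,7,12,13,14,15): XOR of data positions = 1⊕0⊕1⊕1⊕1⊕1⊕0 = 1
p8 (pos 8,9,10,11,12,13,14,15): XOR of data positions = 0⊕0⊕1⊕1⊕1⊕1⊕0 = 0
Codeword: 101110100011110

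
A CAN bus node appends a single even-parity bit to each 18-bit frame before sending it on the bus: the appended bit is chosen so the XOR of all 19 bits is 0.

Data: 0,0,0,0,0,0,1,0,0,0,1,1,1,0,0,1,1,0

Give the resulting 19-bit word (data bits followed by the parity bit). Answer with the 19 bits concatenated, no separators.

0000001000111001100

XOR of the 18 data bits: 0⊕0⊕0⊕0⊕0⊕0⊕1⊕0⊕0⊕0⊕1⊕1⊕1⊕0⊕0⊕1⊕1⊕0 = 0
Parity bit = 0 (so all 19 bits XOR to 0).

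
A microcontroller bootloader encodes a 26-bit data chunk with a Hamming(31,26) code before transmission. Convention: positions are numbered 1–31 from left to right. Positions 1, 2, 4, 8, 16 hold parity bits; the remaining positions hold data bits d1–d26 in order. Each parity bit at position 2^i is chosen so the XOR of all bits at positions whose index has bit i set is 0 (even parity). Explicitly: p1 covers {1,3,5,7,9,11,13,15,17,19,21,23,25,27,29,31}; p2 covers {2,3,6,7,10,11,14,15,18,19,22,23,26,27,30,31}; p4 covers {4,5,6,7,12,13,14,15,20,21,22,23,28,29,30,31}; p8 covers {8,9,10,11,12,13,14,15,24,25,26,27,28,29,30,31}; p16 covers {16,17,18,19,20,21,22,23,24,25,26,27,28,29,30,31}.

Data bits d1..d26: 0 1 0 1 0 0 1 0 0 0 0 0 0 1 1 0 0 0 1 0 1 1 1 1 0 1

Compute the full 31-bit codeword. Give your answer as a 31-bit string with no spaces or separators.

1000101100100000001100010111101

Place data at non-parity positions: p1 p2 0 p4 1 0 1 p8 0 0 1 0 0 0 0 p16 0 0 1 1 0 0 0 1 0 1 1 1 1 0 1
p1 (pos 1,3,5,7,9,11,13,15,17,19,21,23,25,27,29,31): XOR of data positions = 0⊕1⊕1⊕0⊕1⊕0⊕0⊕0⊕1⊕0⊕0⊕0⊕1⊕1⊕1 = 1
p2 (pos 2,3,6,7,10,11,14,15,18,19,22,23,26,27,30,31): XOR of data positions = 0⊕0⊕1⊕0⊕1⊕0⊕0⊕0⊕1⊕0⊕0⊕1⊕1⊕0⊕1 = 0
p4 (pos 4,5,6,7,12,13,14,15,20,21,22,23,28,29,30,31): XOR of data positions = 1⊕0⊕1⊕0⊕0⊕0⊕0⊕1⊕0⊕0⊕0⊕1⊕1⊕0⊕1 = 0
p8 (pos 8,9,10,11,12,13,14,15,24,25,26,27,28,29,30,31): XOR of data positions = 0⊕0⊕1⊕0⊕0⊕0⊕0⊕1⊕0⊕1⊕1⊕1⊕1⊕0⊕1 = 1
p16 (pos 16,17,18,19,20,21,22,23,24,25,26,27,28,29,30,31): XOR of data positions = 0⊕0⊕1⊕1⊕0⊕0⊕0⊕1⊕0⊕1⊕1⊕1⊕1⊕0⊕1 = 0
Codeword: 1000101100100000001100010111101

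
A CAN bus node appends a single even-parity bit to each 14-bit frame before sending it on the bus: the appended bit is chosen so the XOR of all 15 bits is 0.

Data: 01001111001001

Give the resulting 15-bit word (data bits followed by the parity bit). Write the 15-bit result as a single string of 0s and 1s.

XOR of the 14 data bits: 0⊕1⊕0⊕0⊕1⊕1⊕1⊕1⊕0⊕0⊕1⊕0⊕0⊕1 = 1
Parity bit = 1 (so all 15 bits XOR to 0).

010011110010011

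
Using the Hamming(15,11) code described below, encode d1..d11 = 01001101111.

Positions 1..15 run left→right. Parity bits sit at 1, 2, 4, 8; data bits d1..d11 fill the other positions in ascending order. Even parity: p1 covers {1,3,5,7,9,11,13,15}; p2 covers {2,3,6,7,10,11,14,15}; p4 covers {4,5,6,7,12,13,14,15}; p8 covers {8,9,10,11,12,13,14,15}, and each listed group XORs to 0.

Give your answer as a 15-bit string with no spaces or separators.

Place data at non-parity positions: p1 p2 0 p4 1 0 0 p8 1 1 0 1 1 1 1
p1 (pos 1,3,5,7,9,11,13,15): XOR of data positions = 0⊕1⊕0⊕1⊕0⊕1⊕1 = 0
p2 (pos 2,3,6,7,10,11,14,15): XOR of data positions = 0⊕0⊕0⊕1⊕0⊕1⊕1 = 1
p4 (pos 4,5,6,7,12,13,14,15): XOR of data positions = 1⊕0⊕0⊕1⊕1⊕1⊕1 = 1
p8 (pos 8,9,10,11,12,13,14,15): XOR of data positions = 1⊕1⊕0⊕1⊕1⊕1⊕1 = 0
Codeword: 010110001101111

010110001101111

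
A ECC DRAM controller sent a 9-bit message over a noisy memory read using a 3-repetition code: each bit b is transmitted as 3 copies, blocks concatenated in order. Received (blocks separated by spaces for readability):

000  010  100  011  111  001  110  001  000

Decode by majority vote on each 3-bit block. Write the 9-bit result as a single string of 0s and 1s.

000110100

Block 1 (000): 0 ones → 0
Block 2 (010): 1 one → 0
Block 3 (100): 1 one → 0
Block 4 (011): 2 ones → 1
Block 5 (111): 3 ones → 1
Block 6 (001): 1 one → 0
Block 7 (110): 2 ones → 1
Block 8 (001): 1 one → 0
Block 9 (000): 0 ones → 0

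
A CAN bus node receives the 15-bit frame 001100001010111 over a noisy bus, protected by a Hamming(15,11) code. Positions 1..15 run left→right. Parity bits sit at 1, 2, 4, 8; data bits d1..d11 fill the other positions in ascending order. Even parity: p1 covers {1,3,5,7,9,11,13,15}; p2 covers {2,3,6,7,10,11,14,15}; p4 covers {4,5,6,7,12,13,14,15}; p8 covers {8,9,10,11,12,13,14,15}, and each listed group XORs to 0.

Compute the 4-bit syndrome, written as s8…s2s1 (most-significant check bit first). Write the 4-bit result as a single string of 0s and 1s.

s1 (pos 1,3,5,7,9,11,13,15): 0⊕1⊕0⊕0⊕1⊕1⊕1⊕1 = 1
s2 (pos 2,3,6,7,10,11,14,15): 0⊕1⊕0⊕0⊕0⊕1⊕1⊕1 = 0
s4 (pos 4,5,6,7,12,13,14,15): 1⊕0⊕0⊕0⊕0⊕1⊕1⊕1 = 0
s8 (pos 8,9,10,11,12,13,14,15): 0⊕1⊕0⊕1⊕0⊕1⊕1⊕1 = 1
Syndrome s8…s1 = 1001 → error at position 9.

1001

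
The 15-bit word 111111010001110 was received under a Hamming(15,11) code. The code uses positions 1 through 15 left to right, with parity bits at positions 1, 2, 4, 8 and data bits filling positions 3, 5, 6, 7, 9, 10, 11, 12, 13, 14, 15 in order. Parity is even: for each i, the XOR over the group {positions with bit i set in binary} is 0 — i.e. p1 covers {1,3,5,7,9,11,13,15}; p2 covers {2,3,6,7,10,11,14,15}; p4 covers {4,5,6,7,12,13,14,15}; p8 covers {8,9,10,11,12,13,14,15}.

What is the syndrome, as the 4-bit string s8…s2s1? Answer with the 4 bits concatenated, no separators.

0000

s1 (pos 1,3,5,7,9,11,13,15): 1⊕1⊕1⊕0⊕0⊕0⊕1⊕0 = 0
s2 (pos 2,3,6,7,10,11,14,15): 1⊕1⊕1⊕0⊕0⊕0⊕1⊕0 = 0
s4 (pos 4,5,6,7,12,13,14,15): 1⊕1⊕1⊕0⊕1⊕1⊕1⊕0 = 0
s8 (pos 8,9,10,11,12,13,14,15): 1⊕0⊕0⊕0⊕1⊕1⊕1⊕0 = 0
Syndrome s8…s1 = 0000 → no error.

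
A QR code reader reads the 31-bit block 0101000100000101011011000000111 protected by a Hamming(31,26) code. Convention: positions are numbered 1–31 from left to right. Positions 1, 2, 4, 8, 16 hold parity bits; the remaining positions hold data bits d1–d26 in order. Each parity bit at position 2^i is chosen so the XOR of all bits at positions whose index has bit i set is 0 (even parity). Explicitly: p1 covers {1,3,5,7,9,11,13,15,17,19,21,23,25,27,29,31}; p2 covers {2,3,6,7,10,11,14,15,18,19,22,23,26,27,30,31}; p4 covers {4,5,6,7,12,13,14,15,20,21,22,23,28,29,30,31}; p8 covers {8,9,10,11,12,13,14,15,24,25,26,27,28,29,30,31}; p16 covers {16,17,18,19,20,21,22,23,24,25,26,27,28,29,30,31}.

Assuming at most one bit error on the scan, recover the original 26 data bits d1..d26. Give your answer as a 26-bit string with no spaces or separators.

s1 (pos 1,3,5,7,9,11,13,15,17,19,21,23,25,27,29,31): 0⊕0⊕0⊕0⊕0⊕0⊕0⊕0⊕0⊕1⊕1⊕0⊕0⊕0⊕1⊕1 = 0
s2 (pos 2,3,6,7,10,11,14,15,18,19,22,23,26,27,30,31): 1⊕0⊕0⊕0⊕0⊕0⊕1⊕0⊕1⊕1⊕1⊕0⊕0⊕0⊕1⊕1 = 1
s4 (pos 4,5,6,7,12,13,14,15,20,21,22,23,28,29,30,31): 1⊕0⊕0⊕0⊕0⊕0⊕1⊕0⊕0⊕1⊕1⊕0⊕0⊕1⊕1⊕1 = 1
s8 (pos 8,9,10,11,12,13,14,15,24,25,26,27,28,29,30,31): 1⊕0⊕0⊕0⊕0⊕0⊕1⊕0⊕0⊕0⊕0⊕0⊕0⊕1⊕1⊕1 = 1
s16 (pos 16,17,18,19,20,21,22,23,24,25,26,27,28,29,30,31): 1⊕0⊕1⊕1⊕0⊕1⊕1⊕0⊕0⊕0⊕0⊕0⊕0⊕1⊕1⊕1 = 0
Syndrome s16…s1 = 01110 → error at position 14.
Flip position 14: 0101000100000101011011000000111 → 0101000100000001011011000000111
Read data bits from positions 3,5,6,7,9,10,11,12,13,14,15,17,18,19,20,21,22,23,24,25,26,27,28,29,30,31: 00000000000011011000000111

00000000000011011000000111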